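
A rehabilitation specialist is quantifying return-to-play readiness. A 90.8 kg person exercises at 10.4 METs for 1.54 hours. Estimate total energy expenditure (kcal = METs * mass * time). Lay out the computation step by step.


Energy = METs * mass(kg) * time(h)
= 10.4 * 90.8 * 1.54
= 1454.25 kcal

1454.25 kcal


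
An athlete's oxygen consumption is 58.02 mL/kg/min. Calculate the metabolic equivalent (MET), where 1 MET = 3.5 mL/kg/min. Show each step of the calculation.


MET = VO2 / 3.5
= 58.02 / 3.5
= 16.58 METs

16.58 METs


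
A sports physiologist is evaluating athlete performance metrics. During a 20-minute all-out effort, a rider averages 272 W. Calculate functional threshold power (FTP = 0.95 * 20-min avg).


FTP = 0.95 * 272
= 258.4 W

258.4 W


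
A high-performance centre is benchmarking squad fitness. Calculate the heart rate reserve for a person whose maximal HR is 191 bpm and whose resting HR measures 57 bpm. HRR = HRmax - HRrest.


HRmax = 191 bpm
HRrest = 57 bpm
HRR = 191 - 57 = 134 bpm

134 bpm


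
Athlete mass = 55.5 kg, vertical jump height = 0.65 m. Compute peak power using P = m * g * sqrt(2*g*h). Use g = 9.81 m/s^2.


sqrt(2 * 9.81 * 0.65) = sqrt(12.753) = 3.571134 m/s
P = 55.5 * 9.81 * 3.571134
= 1944.32 W

1944.32 W


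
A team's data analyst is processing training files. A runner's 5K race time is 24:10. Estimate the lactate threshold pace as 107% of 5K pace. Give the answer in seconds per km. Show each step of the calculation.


Total race time = 24*60 + 10 = 1450 seconds
5K pace = 1450 / 5 = 290.0 sec/km
LT pace = 290.0 * 1.07 = 310.3 sec/km

310.3 s/km


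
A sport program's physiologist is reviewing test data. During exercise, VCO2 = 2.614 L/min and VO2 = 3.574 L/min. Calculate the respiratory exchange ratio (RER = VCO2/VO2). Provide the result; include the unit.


RER = VCO2 / VO2
= 2.614 / 3.574
= 0.7314

0.7314


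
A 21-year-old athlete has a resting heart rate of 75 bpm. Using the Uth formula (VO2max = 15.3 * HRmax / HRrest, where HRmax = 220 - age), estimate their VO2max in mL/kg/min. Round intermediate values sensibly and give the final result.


HRmax = 220 - 21 = 199 bpm
Ratio = HRmax / HRrest = 199 / 75 = 2.6533
VO2max = 15.3 * 2.6533 = 40.6 mL/kg/min

40.6 mL/kg/min


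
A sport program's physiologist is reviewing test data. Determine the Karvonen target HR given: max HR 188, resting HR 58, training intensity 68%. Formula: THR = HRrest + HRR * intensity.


HRR = HRmax - HRrest = 188 - 58 = 130
THR = 58 + 130 * 0.68
= 146.4 bpm

146.4 bpm


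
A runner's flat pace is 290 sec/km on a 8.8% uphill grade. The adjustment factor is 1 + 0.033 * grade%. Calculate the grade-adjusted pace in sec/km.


Factor = 1 + 0.033 * 8.8 = 1.2904
Adjusted pace = 290 * 1.2904
= 374.22 sec/km

374.22 s/km


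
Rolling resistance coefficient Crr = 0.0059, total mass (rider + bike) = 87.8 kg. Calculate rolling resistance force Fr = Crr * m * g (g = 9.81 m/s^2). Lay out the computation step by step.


Fr = Crr * m * g
= 0.0059 * 87.8 * 9.81
= 5.082 N

5.082 N


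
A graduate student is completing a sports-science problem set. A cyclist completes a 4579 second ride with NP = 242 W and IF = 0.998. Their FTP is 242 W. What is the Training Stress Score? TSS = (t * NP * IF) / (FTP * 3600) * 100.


t * NP * IF = 4579 * 242 * 0.998 = 1105901.764
FTP * 3600 = 871200
TSS = (1105901.764 / 871200) * 100 = 126.94

126.94 TSS


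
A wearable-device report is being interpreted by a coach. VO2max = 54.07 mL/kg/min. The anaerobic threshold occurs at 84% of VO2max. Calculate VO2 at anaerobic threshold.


AT fraction = 84 / 100 = 0.84
AT VO2 = 54.07 * 0.84
= 45.42 mL/kg/min

45.42 mL/kg/min


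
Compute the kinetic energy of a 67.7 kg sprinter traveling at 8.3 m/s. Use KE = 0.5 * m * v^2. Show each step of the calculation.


Velocity squared = 68.89
KE = 0.5 * 67.7 * 68.89 = 2331.93 J

2331.93 J


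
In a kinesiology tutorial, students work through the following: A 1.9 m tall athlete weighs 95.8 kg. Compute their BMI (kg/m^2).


height^2 = 3.61 m^2
BMI = 95.8 / 3.61 = 26.54 kg/m^2

26.54 kg/m^2


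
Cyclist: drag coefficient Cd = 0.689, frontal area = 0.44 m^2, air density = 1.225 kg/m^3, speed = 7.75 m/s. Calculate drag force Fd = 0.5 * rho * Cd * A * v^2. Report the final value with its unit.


v^2 = 7.75^2 = 60.0625
Fd = 0.5 * 1.225 * 0.689 * 0.44 * 60.0625
= 11.153 N

11.153 N


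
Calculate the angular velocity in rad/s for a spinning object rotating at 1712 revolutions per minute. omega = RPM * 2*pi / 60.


omega = RPM * 2*pi / 60
= 1712 * 6.28318531 / 60
= 179.28 rad/s

179.28 rad/s


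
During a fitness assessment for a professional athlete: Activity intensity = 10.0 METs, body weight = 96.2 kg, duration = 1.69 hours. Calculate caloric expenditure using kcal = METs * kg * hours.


kcal = 10.0 * 96.2 * 1.69
= 962.0 * 1.69
= 1625.78 kcal

1625.78 kcal


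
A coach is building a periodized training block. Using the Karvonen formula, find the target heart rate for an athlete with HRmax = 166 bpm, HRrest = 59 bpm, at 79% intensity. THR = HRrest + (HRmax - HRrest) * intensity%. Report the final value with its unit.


HRR = 166 - 59 = 107
THR = 59 + 107 * 0.79
= 59 + 84.53
= 143.53 bpm

143.53 bpm


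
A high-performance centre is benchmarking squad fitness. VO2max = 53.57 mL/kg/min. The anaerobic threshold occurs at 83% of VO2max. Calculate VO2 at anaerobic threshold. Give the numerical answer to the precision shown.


AT fraction = 83 / 100 = 0.83
AT VO2 = 53.57 * 0.83
= 44.46 mL/kg/min

44.46 mL/kg/min


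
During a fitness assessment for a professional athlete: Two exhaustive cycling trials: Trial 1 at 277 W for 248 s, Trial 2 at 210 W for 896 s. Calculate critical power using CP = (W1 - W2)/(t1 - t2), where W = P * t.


W1 = 277 * 248 = 68696 J
W2 = 210 * 896 = 188160 J
CP = (68696 - 188160) / (248 - 896)
= -119464 / -648
= 184.36 W

184.36 W


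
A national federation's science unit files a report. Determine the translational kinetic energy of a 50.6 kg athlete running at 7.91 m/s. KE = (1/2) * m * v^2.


KE = 0.5 * m * v^2
= 0.5 * 50.6 * 7.91^2
= 0.5 * 50.6 * 62.5681
= 1582.97 J

1582.97 J


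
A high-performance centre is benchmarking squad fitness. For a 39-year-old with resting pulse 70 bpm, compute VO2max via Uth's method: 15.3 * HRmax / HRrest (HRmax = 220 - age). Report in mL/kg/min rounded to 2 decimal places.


Step 1: HRmax = 220 - 39 = 181 bpm
Step 2: Ratio = 181 / 70 = 2.5857
Step 3: VO2max = 15.3 * 2.5857 = 39.56 mL/kg/min

39.56 mL/kg/min


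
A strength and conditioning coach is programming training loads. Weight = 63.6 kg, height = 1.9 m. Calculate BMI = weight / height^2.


height^2 = 1.9^2 = 3.61
BMI = 63.6 / 3.61 = 17.62 kg/m^2

17.62 kg/m^2


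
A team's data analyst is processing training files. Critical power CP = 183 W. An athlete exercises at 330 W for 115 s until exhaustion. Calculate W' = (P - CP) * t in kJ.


P - CP = 330 - 183 = 147 W
W' = 147 * 115 = 16905 J
= 16905 / 1000 = 16.905 kJ

16.905 kJ


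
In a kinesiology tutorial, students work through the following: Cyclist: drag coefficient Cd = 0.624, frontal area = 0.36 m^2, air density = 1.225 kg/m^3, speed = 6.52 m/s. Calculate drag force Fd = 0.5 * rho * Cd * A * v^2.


v^2 = 6.52^2 = 42.5104
Fd = 0.5 * 1.225 * 0.624 * 0.36 * 42.5104
= 5.849 N

5.849 N


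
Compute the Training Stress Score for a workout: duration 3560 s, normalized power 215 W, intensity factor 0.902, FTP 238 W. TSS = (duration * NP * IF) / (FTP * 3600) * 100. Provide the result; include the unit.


Product = 3560 * 215 * 0.902 = 690390.8
Base = 238 * 3600 = 856800
TSS = 690390.8 / 856800 * 100 = 80.58

80.58 TSS


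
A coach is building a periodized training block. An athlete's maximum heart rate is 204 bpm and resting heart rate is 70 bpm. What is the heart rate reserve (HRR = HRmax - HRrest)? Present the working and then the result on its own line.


HRR = HRmax - HRrest
= 204 - 70
= 134 bpm

134 bpm


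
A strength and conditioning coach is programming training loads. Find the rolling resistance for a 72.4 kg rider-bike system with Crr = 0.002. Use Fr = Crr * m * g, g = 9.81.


m * g = 72.4 * 9.81 = 710.244 N
Fr = 0.002 * 710.244 = 1.42 N

1.42 N


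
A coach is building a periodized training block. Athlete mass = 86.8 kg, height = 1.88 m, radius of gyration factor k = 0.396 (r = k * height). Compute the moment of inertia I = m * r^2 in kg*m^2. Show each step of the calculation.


r = k * height = 0.396 * 1.88 = 0.74448 m
r^2 = 0.74448^2 = 0.55425
I = 86.8 * 0.55425 = 48.109 kg*m^2

48.109 kg*m^2


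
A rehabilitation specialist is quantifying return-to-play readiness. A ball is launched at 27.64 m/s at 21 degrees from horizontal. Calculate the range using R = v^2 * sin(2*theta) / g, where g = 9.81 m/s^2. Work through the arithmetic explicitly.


sin(2 * 21) = sin(42) = 0.669131
v^2 = 27.64^2 = 763.9696
R = 763.9696 * 0.669131 / 9.81
= 52.11 m

52.11 m


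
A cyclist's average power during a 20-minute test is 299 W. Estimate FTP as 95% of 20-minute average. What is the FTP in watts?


FTP = 20-min power * 0.95
= 299 * 0.95
= 284.05 W

284.05 W


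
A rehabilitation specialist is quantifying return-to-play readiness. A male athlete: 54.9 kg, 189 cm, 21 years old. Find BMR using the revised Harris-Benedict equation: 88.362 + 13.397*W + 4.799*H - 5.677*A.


Intercept = 88.362
Weight contribution = 13.397 * 54.9 = 735.4953
Height contribution = 4.799 * 189 = 907.011
Age contribution = 5.677 * 21 = 119.217
BMR = 88.362 + 735.4953 + 907.011 - 119.217
= 1611.65 kcal/day

1611.65 kcal/day


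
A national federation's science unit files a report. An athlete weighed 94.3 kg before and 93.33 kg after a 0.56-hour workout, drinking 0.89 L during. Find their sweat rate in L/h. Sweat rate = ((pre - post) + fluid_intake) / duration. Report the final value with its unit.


Body mass change = 0.97 kg
Total sweat loss = 0.97 + 0.89 = 1.86 L
Rate = 1.86 / 0.56 = 3.321 L/h

3.321 L/h


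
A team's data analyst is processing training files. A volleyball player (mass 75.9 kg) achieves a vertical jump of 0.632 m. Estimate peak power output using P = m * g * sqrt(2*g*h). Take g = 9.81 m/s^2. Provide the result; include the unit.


2 * g * h = 2 * 9.81 * 0.632 = 12.39984
sqrt(12.39984) = 3.521341 m/s
P = 75.9 * 9.81 * 3.521341 = 2621.92 W

2621.92 W


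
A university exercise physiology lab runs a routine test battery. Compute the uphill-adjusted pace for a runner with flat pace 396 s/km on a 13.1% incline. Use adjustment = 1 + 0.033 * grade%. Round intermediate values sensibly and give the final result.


Adjustment factor = 1 + 0.033 * 13.1 = 1.4323
Grade-adjusted pace = 396 * 1.4323 = 567.19 s/km

567.19 s/km


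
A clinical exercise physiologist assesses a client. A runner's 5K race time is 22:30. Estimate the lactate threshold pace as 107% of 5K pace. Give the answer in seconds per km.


Total race time = 22*60 + 30 = 1350 seconds
5K pace = 1350 / 5 = 270.0 sec/km
LT pace = 270.0 * 1.07 = 288.9 sec/km

288.9 s/km


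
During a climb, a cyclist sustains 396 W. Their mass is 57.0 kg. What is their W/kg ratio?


Power-to-weight = 396 W / 57.0 kg
= 6.947 W/kg

6.947 W/kg


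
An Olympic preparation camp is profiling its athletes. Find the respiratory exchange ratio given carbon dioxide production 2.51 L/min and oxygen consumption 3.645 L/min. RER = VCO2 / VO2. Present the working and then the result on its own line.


VCO2 = 2.51 L/min
VO2 = 3.645 L/min
RER = 2.51 / 3.645 = 0.6886

0.6886


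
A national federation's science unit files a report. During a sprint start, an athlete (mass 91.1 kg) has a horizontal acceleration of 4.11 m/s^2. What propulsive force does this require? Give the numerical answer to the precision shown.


Propulsive force = mass * acceleration
= 91.1 kg * 4.11 m/s^2
= 374.42 N

374.42 N


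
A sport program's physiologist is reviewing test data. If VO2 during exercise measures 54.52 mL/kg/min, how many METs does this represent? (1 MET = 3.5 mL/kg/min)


METs = VO2 / 3.5 = 54.52 / 3.5 = 15.58

15.58 METs


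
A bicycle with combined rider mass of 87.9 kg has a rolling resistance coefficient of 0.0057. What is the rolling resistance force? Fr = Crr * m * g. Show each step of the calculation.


Fr = 0.0057 * 87.9 * 9.81
= 0.50103 * 9.81
= 4.915 N

4.915 N


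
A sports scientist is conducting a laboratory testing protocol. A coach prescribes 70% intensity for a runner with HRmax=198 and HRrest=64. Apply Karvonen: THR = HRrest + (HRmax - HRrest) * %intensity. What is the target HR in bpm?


Heart rate reserve = 198 - 64 = 134
Intensity fraction = 70 / 100 = 0.7
THR = 64 + 134 * 0.7 = 157.8 bpm

157.8 bpm


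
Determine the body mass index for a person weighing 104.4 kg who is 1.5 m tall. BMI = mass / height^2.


BMI = mass / height^2
= 104.4 / 1.5^2
= 104.4 / 2.25
= 46.4 kg/m^2

46.4 kg/m^2


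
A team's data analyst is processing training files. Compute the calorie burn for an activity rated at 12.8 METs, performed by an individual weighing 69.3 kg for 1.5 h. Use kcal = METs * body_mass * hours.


Product of METs and mass = 12.8 * 69.3 = 887.04
Total kcal = 887.04 * 1.5 = 1330.56 kcal

1330.56 kcal


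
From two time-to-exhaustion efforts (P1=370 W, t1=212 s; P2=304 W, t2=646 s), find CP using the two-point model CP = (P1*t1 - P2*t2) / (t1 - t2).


Work in trial 1 = 78440 J
Work in trial 2 = 196384 J
Delta work = -117944 J
Delta time = -434 s
CP = -117944 / -434 = 271.76 W

271.76 W


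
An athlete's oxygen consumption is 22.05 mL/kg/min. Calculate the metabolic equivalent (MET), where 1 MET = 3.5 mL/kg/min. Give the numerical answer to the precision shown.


MET = VO2 / 3.5
= 22.05 / 3.5
= 6.3 METs

6.3 METs


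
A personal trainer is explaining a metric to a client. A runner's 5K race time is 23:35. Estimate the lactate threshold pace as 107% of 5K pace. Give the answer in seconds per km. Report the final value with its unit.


Total race time = 23*60 + 35 = 1415 seconds
5K pace = 1415 / 5 = 283.0 sec/km
LT pace = 283.0 * 1.07 = 302.81 sec/km

302.81 s/km


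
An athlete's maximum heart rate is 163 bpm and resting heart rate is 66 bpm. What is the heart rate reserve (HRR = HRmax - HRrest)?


HRR = HRmax - HRrest
= 163 - 66
= 97 bpm

97 bpm


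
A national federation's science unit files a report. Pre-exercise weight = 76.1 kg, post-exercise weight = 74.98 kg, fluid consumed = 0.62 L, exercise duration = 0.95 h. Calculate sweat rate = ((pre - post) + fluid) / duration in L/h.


Weight loss = 76.1 - 74.98 = 1.12 kg (approx L)
Total sweat = 1.12 + 0.62 = 1.74 L
Sweat rate = 1.74 / 0.95 = 1.832 L/h

1.832 L/h


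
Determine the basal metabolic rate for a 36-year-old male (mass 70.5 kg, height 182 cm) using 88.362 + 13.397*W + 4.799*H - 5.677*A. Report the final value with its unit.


BMR = 88.362 + 13.397*70.5 + 4.799*182 - 5.677*36
= 1701.9 kcal/day

1701.9 kcal/day


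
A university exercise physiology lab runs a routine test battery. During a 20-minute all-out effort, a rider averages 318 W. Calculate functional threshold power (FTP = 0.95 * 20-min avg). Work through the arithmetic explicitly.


FTP = 0.95 * 318
= 302.1 W

302.1 W


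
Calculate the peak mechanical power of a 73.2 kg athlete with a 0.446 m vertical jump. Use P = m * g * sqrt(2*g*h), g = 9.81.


First, sqrt(2gh) = sqrt(2 * 9.81 * 0.446)
= sqrt(8.75052) = 2.958128 m/s
Power = 73.2 * 9.81 * 2.958128 = 2124.21 W

2124.21 W


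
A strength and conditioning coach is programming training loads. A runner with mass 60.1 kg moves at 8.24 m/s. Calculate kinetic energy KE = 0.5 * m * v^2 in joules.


v^2 = 8.24^2 = 67.8976
KE = 0.5 * 60.1 * 67.8976
= 2040.32 J

2040.32 J


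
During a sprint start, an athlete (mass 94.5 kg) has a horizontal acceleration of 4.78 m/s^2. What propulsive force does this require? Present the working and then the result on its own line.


Propulsive force = mass * acceleration
= 94.5 kg * 4.78 m/s^2
= 451.71 N

451.71 N


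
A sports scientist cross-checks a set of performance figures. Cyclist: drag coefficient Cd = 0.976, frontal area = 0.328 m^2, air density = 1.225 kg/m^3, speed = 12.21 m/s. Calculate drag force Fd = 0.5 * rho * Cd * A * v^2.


v^2 = 12.21^2 = 149.0841
Fd = 0.5 * 1.225 * 0.976 * 0.328 * 149.0841
= 29.232 N

29.232 N


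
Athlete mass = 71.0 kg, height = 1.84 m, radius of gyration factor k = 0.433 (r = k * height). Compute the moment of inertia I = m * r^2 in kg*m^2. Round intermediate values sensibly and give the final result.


r = k * height = 0.433 * 1.84 = 0.79672 m
r^2 = 0.79672^2 = 0.634763
I = 71.0 * 0.634763 = 45.068 kg*m^2

45.068 kg*m^2


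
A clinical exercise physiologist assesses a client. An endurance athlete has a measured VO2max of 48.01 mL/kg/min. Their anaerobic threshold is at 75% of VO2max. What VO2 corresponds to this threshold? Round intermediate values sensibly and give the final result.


Anaerobic threshold VO2 = VO2max * 75%
= 48.01 * 0.75
= 36.01 mL/kg/min

36.01 mL/kg/min


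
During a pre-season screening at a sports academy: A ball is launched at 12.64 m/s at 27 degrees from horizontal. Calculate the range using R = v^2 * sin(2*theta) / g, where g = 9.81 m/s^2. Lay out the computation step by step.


sin(2 * 27) = sin(54) = 0.809017
v^2 = 12.64^2 = 159.7696
R = 159.7696 * 0.809017 / 9.81
= 13.176 m

13.176 m


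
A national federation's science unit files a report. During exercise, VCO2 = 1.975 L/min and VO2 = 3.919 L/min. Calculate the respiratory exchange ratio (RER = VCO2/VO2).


RER = VCO2 / VO2
= 1.975 / 3.919
= 0.504

0.504


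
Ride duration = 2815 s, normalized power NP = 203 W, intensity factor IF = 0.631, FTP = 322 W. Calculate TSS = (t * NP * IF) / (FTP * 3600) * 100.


Numerator = 2815 * 203 * 0.631 = 360581.795
Denominator = 322 * 3600 = 1159200
TSS = 360581.795 / 1159200 * 100
= 31.11

31.11 TSS


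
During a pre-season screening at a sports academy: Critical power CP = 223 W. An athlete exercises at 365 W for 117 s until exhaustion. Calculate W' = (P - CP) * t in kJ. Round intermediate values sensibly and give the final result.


P - CP = 365 - 223 = 142 W
W' = 142 * 117 = 16614 J
= 16614 / 1000 = 16.614 kJ

16.614 kJ


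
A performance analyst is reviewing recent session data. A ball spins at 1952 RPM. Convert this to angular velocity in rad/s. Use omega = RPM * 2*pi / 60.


omega = 1952 * 2 * pi / 60
= 1952 * 6.28318531 / 60
= 12264.778 / 60
= 204.413 rad/s

204.413 rad/s


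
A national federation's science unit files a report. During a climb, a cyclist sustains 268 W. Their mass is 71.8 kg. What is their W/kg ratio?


Power-to-weight = 268 W / 71.8 kg
= 3.733 W/kg

3.733 W/kg


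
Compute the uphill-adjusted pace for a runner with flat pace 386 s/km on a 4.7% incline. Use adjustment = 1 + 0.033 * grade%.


Adjustment factor = 1 + 0.033 * 4.7 = 1.1551
Grade-adjusted pace = 386 * 1.1551 = 445.87 s/km

445.87 s/km


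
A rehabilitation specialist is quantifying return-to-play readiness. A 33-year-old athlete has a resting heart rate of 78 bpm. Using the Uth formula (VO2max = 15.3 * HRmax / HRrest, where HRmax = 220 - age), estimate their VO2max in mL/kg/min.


HRmax = 220 - 33 = 187 bpm
Ratio = HRmax / HRrest = 187 / 78 = 2.3974
VO2max = 15.3 * 2.3974 = 36.68 mL/kg/min

36.68 mL/kg/min


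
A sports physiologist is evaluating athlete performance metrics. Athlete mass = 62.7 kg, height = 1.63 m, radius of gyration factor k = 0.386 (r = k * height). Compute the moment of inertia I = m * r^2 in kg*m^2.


r = k * height = 0.386 * 1.63 = 0.62918 m
r^2 = 0.62918^2 = 0.395867
I = 62.7 * 0.395867 = 24.821 kg*m^2

24.821 kg*m^2


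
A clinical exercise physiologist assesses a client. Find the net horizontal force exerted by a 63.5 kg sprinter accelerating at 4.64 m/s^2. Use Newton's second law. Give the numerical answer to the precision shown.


Newton's second law: F = m * a
F = 63.5 * 4.64 = 294.64 N

294.64 N


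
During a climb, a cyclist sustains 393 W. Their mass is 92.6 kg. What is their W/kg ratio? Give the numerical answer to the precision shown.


Power-to-weight = 393 W / 92.6 kg
= 4.244 W/kg

4.244 W/kg


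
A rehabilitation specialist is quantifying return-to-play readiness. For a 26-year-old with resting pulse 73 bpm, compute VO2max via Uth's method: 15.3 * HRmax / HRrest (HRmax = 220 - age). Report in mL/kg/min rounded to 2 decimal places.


Step 1: HRmax = 220 - 26 = 194 bpm
Step 2: Ratio = 194 / 73 = 2.6575
Step 3: VO2max = 15.3 * 2.6575 = 40.66 mL/kg/min

40.66 mL/kg/min


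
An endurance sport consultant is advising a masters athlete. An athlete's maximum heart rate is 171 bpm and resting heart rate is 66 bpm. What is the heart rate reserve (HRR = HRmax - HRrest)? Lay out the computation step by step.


HRR = HRmax - HRrest
= 171 - 66
= 105 bpm

105 bpm


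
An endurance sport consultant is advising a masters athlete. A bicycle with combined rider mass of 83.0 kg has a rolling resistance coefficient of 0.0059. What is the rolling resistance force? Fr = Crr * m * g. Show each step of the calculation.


Fr = 0.0059 * 83.0 * 9.81
= 0.4897 * 9.81
= 4.804 N

4.804 N


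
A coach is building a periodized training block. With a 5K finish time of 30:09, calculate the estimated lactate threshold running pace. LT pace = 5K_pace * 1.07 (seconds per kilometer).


Race duration = 1809 s for 5 km
Average pace = 1809 / 5 = 361.8 s/km
LT pace = 361.8 * 1.07
= 387.13 s/km

387.13 s/km


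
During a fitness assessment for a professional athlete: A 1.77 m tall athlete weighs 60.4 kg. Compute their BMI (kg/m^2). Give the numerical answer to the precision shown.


height^2 = 3.1329 m^2
BMI = 60.4 / 3.1329 = 19.28 kg/m^2

19.28 kg/m^2


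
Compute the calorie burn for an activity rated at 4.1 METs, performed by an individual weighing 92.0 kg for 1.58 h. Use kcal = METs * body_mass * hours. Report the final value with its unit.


Product of METs and mass = 4.1 * 92.0 = 377.2
Total kcal = 377.2 * 1.58 = 595.98 kcal

595.98 kcal


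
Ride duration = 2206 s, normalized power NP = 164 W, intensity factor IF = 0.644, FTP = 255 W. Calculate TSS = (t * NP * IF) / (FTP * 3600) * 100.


Numerator = 2206 * 164 * 0.644 = 232988.896
Denominator = 255 * 3600 = 918000
TSS = 232988.896 / 918000 * 100
= 25.38

25.38 TSS


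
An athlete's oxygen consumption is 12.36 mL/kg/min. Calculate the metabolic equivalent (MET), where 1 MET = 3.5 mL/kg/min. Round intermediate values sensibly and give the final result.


MET = VO2 / 3.5
= 12.36 / 3.5
= 3.53 METs

3.53 METs


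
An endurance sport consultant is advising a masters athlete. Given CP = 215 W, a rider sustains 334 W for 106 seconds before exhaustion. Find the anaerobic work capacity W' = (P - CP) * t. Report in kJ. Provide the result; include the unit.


Excess power = 334 - 215 = 119 W
Work above CP = 119 * 106 = 12614 J
W' = 12.614 kJ

12.614 kJ


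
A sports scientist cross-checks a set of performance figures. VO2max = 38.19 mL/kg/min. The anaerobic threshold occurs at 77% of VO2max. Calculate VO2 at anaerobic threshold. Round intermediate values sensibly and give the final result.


AT fraction = 77 / 100 = 0.77
AT VO2 = 38.19 * 0.77
= 29.41 mL/kg/min

29.41 mL/kg/min


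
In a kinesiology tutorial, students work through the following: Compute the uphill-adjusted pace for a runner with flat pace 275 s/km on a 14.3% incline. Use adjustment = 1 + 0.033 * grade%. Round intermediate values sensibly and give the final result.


Adjustment factor = 1 + 0.033 * 14.3 = 1.4719
Grade-adjusted pace = 275 * 1.4719 = 404.77 s/km

404.77 s/km


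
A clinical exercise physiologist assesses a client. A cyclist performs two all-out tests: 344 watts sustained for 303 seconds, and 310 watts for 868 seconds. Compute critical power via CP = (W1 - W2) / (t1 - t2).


W1 = P1 * t1 = 344 * 303 = 104232 J
W2 = P2 * t2 = 310 * 868 = 269080 J
CP = (104232 - 269080) / (303 - 868)
= 291.77 W

291.77 W


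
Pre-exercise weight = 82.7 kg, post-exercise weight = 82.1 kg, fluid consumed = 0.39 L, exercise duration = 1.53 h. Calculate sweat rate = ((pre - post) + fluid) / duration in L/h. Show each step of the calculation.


Weight loss = 82.7 - 82.1 = 0.6 kg (approx L)
Total sweat = 0.6 + 0.39 = 0.99 L
Sweat rate = 0.99 / 1.53 = 0.647 L/h

0.647 L/h


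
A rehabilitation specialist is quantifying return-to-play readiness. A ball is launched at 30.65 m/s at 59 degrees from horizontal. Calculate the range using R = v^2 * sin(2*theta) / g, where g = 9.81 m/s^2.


sin(2 * 59) = sin(118) = 0.882948
v^2 = 30.65^2 = 939.4225
R = 939.4225 * 0.882948 / 9.81
= 84.553 m

84.553 m


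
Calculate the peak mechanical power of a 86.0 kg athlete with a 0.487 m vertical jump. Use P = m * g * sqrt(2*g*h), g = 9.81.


First, sqrt(2gh) = sqrt(2 * 9.81 * 0.487)
= sqrt(9.55494) = 3.091107 m/s
Power = 86.0 * 9.81 * 3.091107 = 2607.84 W

2607.84 W


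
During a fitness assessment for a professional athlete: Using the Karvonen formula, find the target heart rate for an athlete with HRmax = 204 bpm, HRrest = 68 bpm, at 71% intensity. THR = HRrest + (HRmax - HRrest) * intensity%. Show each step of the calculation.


HRR = 204 - 68 = 136
THR = 68 + 136 * 0.71
= 68 + 96.56
= 164.56 bpm

164.56 bpm


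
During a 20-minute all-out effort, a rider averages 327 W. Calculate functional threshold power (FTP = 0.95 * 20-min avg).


FTP = 0.95 * 327
= 310.65 W

310.65 W


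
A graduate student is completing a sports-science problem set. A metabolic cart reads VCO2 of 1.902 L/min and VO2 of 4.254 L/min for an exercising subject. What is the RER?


RER = VCO2 / VO2 = 1.902 / 4.254 = 0.4471

0.4471


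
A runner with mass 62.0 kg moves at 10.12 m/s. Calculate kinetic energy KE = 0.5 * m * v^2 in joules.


v^2 = 10.12^2 = 102.4144
KE = 0.5 * 62.0 * 102.4144
= 3174.85 J

3174.85 J


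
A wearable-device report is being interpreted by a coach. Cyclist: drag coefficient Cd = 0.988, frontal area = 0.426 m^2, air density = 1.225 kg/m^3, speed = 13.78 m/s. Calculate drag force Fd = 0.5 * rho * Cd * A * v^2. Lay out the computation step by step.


v^2 = 13.78^2 = 189.8884
Fd = 0.5 * 1.225 * 0.988 * 0.426 * 189.8884
= 48.952 N

48.952 N


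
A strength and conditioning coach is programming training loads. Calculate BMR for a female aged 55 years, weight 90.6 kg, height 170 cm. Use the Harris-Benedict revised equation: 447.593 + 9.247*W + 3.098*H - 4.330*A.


Substituting values:
W term = 9.247 * 90.6 = 837.7782
H term = 3.098 * 170 = 526.66
A term = 4.330 * 55 = 238.15
BMR = 1573.88 kcal/day

1573.88 kcal/day


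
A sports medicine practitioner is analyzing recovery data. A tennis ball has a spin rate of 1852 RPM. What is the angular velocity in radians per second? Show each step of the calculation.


Convert RPM to rad/s: multiply by 2*pi and divide by 60
omega = 1852 * 2 * pi / 60
= 193.941 rad/s

193.941 rad/s


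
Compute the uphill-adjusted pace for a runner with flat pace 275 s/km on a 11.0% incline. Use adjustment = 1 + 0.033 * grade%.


Adjustment factor = 1 + 0.033 * 11.0 = 1.363
Grade-adjusted pace = 275 * 1.363 = 374.83 s/km

374.83 s/km


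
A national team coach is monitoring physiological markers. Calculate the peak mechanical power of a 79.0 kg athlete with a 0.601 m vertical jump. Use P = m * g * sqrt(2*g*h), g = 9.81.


First, sqrt(2gh) = sqrt(2 * 9.81 * 0.601)
= sqrt(11.79162) = 3.433893 m/s
Power = 79.0 * 9.81 * 3.433893 = 2661.23 W

2661.23 W


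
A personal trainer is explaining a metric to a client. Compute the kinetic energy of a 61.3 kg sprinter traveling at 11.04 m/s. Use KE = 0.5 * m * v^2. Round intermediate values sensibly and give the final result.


Velocity squared = 121.8816
KE = 0.5 * 61.3 * 121.8816 = 3735.67 J

3735.67 J


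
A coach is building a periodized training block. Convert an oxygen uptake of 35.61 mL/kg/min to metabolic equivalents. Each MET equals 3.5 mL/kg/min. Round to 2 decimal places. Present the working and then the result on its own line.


One MET = 3.5 mL/kg/min
Number of METs = 35.61 / 3.5
= 10.17 METs

10.17 METs


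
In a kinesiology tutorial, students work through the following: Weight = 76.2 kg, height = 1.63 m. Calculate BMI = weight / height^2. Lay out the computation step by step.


height^2 = 1.63^2 = 2.6569
BMI = 76.2 / 2.6569 = 28.68 kg/m^2

28.68 kg/m^2


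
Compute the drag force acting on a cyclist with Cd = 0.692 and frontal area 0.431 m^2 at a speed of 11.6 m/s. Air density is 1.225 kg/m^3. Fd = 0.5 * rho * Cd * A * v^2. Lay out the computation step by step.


Step 1: v^2 = 134.56
Step 2: Fd = 0.5 * 1.225 * 0.692 * 0.431 * 134.56
= 24.581 N

24.581 N


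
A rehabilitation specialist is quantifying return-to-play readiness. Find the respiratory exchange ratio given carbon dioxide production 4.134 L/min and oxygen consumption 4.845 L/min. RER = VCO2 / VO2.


VCO2 = 4.134 L/min
VO2 = 4.845 L/min
RER = 4.134 / 4.845 = 0.8533

0.8533


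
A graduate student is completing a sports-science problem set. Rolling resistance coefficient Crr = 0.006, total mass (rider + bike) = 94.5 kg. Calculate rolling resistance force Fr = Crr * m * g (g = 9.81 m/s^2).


Fr = Crr * m * g
= 0.006 * 94.5 * 9.81
= 5.562 N

5.562 N


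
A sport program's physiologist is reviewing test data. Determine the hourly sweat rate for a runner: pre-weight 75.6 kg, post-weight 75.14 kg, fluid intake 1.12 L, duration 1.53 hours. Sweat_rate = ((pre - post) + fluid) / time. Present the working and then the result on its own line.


Mass lost = 75.6 - 75.14 = 0.46 kg
Add fluid consumed: 0.46 + 1.12 = 1.58 L total sweat
Sweat rate = 1.58 / 1.53 = 1.033 L/h

1.033 L/h


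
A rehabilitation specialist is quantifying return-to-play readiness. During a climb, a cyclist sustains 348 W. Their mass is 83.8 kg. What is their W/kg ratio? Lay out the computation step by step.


Power-to-weight = 348 W / 83.8 kg
= 4.153 W/kg

4.153 W/kg


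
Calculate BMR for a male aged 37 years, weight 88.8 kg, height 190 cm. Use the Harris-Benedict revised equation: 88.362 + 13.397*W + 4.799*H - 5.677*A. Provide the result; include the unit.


Substituting values:
W term = 13.397 * 88.8 = 1189.6536
H term = 4.799 * 190 = 911.81
A term = 5.677 * 37 = 210.049
BMR = 1979.78 kcal/day

1979.78 kcal/day


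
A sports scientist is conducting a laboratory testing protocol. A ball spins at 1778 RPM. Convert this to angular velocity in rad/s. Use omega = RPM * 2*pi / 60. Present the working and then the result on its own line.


omega = 1778 * 2 * pi / 60
= 1778 * 6.28318531 / 60
= 11171.503 / 60
= 186.192 rad/s

186.192 rad/s


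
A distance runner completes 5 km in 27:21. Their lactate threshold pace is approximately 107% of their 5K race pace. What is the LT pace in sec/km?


Convert to seconds: 27 min 21 s = 1641 s
Pace per km = 1641 / 5 = 328.2 s/km
LT pace = 328.2 * 1.07 = 351.17 s/km

351.17 s/km


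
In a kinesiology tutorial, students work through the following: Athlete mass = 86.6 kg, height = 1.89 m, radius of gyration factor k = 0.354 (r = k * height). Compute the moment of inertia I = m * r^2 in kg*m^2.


r = k * height = 0.354 * 1.89 = 0.66906 m
r^2 = 0.66906^2 = 0.447641
I = 86.6 * 0.447641 = 38.766 kg*m^2

38.766 kg*m^2


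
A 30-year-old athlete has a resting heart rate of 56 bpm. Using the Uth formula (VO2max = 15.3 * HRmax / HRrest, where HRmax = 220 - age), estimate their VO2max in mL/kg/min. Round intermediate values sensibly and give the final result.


HRmax = 220 - 30 = 190 bpm
Ratio = HRmax / HRrest = 190 / 56 = 3.3929
VO2max = 15.3 * 3.3929 = 51.91 mL/kg/min

51.91 mL/kg/min


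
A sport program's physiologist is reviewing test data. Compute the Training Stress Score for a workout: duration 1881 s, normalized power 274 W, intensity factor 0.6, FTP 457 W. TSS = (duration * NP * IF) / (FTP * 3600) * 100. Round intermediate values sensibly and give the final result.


Product = 1881 * 274 * 0.6 = 309236.4
Base = 457 * 3600 = 1645200
TSS = 309236.4 / 1645200 * 100 = 18.8

18.8 TSS


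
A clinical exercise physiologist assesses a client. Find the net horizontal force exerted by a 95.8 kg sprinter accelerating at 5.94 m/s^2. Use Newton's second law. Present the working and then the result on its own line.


Newton's second law: F = m * a
F = 95.8 * 5.94 = 569.05 N

569.05 N


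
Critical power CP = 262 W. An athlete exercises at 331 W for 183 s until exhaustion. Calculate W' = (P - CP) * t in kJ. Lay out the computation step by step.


P - CP = 331 - 262 = 69 W
W' = 69 * 183 = 12627 J
= 12627 / 1000 = 12.627 kJ

12.627 kJ


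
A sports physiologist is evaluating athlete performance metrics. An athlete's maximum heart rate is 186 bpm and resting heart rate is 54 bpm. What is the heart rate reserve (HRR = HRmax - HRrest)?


HRR = HRmax - HRrest
= 186 - 54
= 132 bpm

132 bpm


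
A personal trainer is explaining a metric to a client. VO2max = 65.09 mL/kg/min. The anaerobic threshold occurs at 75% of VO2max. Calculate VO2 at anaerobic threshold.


AT fraction = 75 / 100 = 0.75
AT VO2 = 65.09 * 0.75
= 48.82 mL/kg/min

48.82 mL/kg/min


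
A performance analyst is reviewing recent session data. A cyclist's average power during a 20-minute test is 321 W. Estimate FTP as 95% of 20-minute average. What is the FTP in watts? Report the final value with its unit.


FTP = 20-min power * 0.95
= 321 * 0.95
= 304.95 W

304.95 W


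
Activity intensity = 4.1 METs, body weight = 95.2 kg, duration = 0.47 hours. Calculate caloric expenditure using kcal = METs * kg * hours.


kcal = 4.1 * 95.2 * 0.47
= 390.32 * 0.47
= 183.45 kcal

183.45 kcal


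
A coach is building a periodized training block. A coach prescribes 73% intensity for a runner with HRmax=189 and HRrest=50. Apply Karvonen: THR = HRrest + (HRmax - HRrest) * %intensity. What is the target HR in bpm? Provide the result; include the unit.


Heart rate reserve = 189 - 50 = 139
Intensity fraction = 73 / 100 = 0.73
THR = 50 + 139 * 0.73 = 151.47 bpm

151.47 bpm


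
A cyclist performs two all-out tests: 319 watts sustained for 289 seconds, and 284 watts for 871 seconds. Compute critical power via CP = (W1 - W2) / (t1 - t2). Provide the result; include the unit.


W1 = P1 * t1 = 319 * 289 = 92191 J
W2 = P2 * t2 = 284 * 871 = 247364 J
CP = (92191 - 247364) / (289 - 871)
= 266.62 W

266.62 W


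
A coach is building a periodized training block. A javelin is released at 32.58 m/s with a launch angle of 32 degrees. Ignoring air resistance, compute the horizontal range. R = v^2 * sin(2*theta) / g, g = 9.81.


Launch speed squared = 1061.4564
sin(2 * 32 deg) = 0.898794
Range = 1061.4564 * 0.898794 / 9.81
= 97.251 m

97.251 m


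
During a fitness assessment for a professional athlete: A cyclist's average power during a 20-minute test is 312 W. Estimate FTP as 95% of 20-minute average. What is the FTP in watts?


FTP = 20-min power * 0.95
= 312 * 0.95
= 296.4 W

296.4 W


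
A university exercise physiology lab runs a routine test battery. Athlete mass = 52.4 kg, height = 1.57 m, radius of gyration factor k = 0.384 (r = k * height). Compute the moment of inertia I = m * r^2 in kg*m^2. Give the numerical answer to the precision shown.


r = k * height = 0.384 * 1.57 = 0.60288 m
r^2 = 0.60288^2 = 0.363464
I = 52.4 * 0.363464 = 19.046 kg*m^2

19.046 kg*m^2


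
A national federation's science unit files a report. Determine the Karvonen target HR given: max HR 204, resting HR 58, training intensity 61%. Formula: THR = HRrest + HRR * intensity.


HRR = HRmax - HRrest = 204 - 58 = 146
THR = 58 + 146 * 0.61
= 147.06 bpm

147.06 bpm


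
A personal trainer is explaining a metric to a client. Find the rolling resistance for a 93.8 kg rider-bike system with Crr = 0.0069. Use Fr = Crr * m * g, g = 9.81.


m * g = 93.8 * 9.81 = 920.178 N
Fr = 0.0069 * 920.178 = 6.349 N

6.349 N


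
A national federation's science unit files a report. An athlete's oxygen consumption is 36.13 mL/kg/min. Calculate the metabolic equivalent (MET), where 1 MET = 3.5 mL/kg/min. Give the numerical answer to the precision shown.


MET = VO2 / 3.5
= 36.13 / 3.5
= 10.32 METs

10.32 METs


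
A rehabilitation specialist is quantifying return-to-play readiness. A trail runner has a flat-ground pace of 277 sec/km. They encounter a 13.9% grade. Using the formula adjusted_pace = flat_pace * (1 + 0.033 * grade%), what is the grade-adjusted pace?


Grade factor = 1 + 0.033 * 13.9 = 1.4587
Adjusted = 277 * 1.4587 = 404.06 sec/km

404.06 s/km


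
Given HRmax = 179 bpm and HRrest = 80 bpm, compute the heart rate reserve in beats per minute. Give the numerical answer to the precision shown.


Heart rate reserve = maximum HR minus resting HR
HRR = 179 - 80 = 99 bpm

99 bpm


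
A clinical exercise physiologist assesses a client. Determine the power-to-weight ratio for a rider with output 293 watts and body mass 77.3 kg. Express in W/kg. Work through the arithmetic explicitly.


P/W = 293 / 77.3 = 3.79 W/kg

3.79 W/kg


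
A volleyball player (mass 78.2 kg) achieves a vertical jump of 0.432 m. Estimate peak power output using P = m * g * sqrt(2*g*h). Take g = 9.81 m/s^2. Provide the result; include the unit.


2 * g * h = 2 * 9.81 * 0.432 = 8.47584
sqrt(8.47584) = 2.91133 m/s
P = 78.2 * 9.81 * 2.91133 = 2233.4 W

2233.4 W


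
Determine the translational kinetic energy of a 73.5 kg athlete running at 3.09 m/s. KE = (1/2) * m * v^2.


KE = 0.5 * m * v^2
= 0.5 * 73.5 * 3.09^2
= 0.5 * 73.5 * 9.5481
= 350.89 J

350.89 J


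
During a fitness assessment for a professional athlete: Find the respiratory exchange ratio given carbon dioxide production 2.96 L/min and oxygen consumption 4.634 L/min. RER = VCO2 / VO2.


VCO2 = 2.96 L/min
VO2 = 4.634 L/min
RER = 2.96 / 4.634 = 0.6388

0.6388


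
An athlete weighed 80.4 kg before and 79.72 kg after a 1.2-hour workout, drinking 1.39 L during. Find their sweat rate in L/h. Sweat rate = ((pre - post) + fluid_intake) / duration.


Body mass change = 0.68 kg
Total sweat loss = 0.68 + 1.39 = 2.07 L
Rate = 2.07 / 1.2 = 1.725 L/h

1.725 L/h


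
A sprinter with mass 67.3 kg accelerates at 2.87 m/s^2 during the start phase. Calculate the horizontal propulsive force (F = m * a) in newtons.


F = m * a
= 67.3 * 2.87
= 193.15 N

193.15 N


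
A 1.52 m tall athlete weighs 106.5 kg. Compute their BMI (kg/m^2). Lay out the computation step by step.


height^2 = 2.3104 m^2
BMI = 106.5 / 2.3104 = 46.1 kg/m^2

46.1 kg/m^2


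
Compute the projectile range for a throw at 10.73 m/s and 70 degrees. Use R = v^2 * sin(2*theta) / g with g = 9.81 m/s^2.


Two times the angle = 140 degrees
sin(140) = 0.642788
R = 115.1329 * 0.642788 / 9.81 = 7.544 m

7.544 m


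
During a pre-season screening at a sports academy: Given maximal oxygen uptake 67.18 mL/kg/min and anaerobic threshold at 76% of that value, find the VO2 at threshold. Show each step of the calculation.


Percentage as decimal = 0.76
VO2 at AT = 67.18 * 0.76 = 51.06 mL/kg/min

51.06 mL/kg/min


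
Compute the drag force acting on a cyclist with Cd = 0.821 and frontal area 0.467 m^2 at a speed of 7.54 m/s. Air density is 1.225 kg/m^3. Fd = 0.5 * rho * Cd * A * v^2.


Step 1: v^2 = 56.8516
Step 2: Fd = 0.5 * 1.225 * 0.821 * 0.467 * 56.8516
= 13.351 N

13.351 N


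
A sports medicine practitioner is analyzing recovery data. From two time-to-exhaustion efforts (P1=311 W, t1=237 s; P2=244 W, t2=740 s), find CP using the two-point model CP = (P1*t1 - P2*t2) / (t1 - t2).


Work in trial 1 = 73707 J
Work in trial 2 = 180560 J
Delta work = -106853 J
Delta time = -503 s
CP = -106853 / -503 = 212.43 W

212.43 W
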